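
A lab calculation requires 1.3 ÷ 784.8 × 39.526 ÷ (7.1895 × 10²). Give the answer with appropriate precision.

1.3 ÷ 784.8 × 39.526 ÷ (7.1895 × 10²) = 0.0000910685739957…
Multiplication/division keeps the fewest significant figures: 1.3 → 2 s.f., 784.8 → 4 s.f., 39.526 → 5 s.f., 7.1895 × 10² → 5 s.f.; limit is 2.
Rounded to 2 significant figures: 9.1 × 10⁻⁵.

9.1 × 10⁻⁵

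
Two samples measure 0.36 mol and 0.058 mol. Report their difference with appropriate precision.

0.30 mol

0.36 mol − 0.058 mol = 0.302 mol.
Addition/subtraction keeps the fewest decimal places: 0.36 → 2 decimal places, 0.058 → 3 decimal places; limit is 2.
Rounded to 2 decimal places: 0.30 mol.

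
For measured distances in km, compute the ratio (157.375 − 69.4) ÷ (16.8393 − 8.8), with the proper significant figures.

11

157.375 − 69.4 = 87.975, limited to 1 d.p. → 3 s.f.; 16.8393 − 8.8 = 8.0393, limited to 1 d.p. → 2 s.f.
Carrying full precision, 87.975 ÷ 8.0393 = 10.943116938…; keep min(3, 2) = 2 s.f.
Rounded to 2 significant figures: 11.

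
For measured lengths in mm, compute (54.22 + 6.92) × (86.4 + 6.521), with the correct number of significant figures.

5.68 × 10^3 mm²

54.22 + 6.92 = 61.14, limited to 2 d.p. → 4 s.f.; 86.4 + 6.521 = 92.921, limited to 1 d.p. → 3 s.f.
Carrying full precision, 61.14 × 92.921 = 5681.18994; keep min(4, 3) = 3 s.f.
Rounded to 3 significant figures: 5.68 × 10^3 mm².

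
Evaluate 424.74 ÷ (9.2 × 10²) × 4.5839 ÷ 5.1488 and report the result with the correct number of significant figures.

0.41

424.74 ÷ (9.2 × 10²) × 4.5839 ÷ 5.1488 = 0.411021412756…
Multiplication/division keeps the fewest significant figures: 424.74 → 5 s.f., 9.2 × 10² → 2 s.f., 4.5839 → 5 s.f., 5.1488 → 5 s.f.; limit is 2.
Rounded to 2 significant figures: 0.41.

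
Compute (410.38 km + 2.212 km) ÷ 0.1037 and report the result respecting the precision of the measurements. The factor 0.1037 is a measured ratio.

410.38 km + 2.212 km = 412.592 km; the sum is limited to 2 decimal places (5 s.f.).
Carrying full precision, 412.592 ÷ 0.1037 = 3978.70781099… km; 0.1037 has 4 s.f., so the result keeps min(5, 4) = 4 s.f.
Rounded to 4 significant figures: 3979 km.

3979 km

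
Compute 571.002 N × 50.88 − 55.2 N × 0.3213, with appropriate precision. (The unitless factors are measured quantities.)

571.002 × 50.88 = 29052.58176 → 2.905 × 10^4 N (4 s.f., last digit at the 10^1 place).
55.2 × 0.3213 = 17.73576 → 17.7 N (3 s.f., last digit at the 10^-1 place).
Difference: 29034.846 N; keep the coarser place, 10^1.
Result: 2.903 × 10^4 N.

2.903 × 10^4 N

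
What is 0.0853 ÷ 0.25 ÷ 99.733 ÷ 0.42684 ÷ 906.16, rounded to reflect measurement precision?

0.0853 ÷ 0.25 ÷ 99.733 ÷ 0.42684 ÷ 906.16 = 0.00000884504691532…
Multiplication/division keeps the fewest significant figures: 0.0853 → 3 s.f., 0.25 → 2 s.f., 99.733 → 5 s.f., 0.42684 → 5 s.f., 906.16 → 5 s.f.; limit is 2.
Rounded to 2 significant figures: 8.8 × 10^-6.

8.8 × 10^-6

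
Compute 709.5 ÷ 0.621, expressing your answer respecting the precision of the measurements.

1.14 × 10³

709.5 ÷ 0.621 = 1142.51207729…
Multiplication/division keeps the fewest significant figures: 709.5 → 4 s.f., 0.621 → 3 s.f.; limit is 3.
Rounded to 3 significant figures: 1.14 × 10³.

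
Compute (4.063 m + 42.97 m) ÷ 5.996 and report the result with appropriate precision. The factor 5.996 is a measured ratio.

4.063 m + 42.97 m = 47.033 m; the sum is limited to 2 decimal places (4 s.f.).
Carrying full precision, 47.033 ÷ 5.996 = 7.84406270847… m; 5.996 has 4 s.f., so the result keeps min(4, 4) = 4 s.f.
Rounded to 4 significant figures: 7.844 m.

7.844 m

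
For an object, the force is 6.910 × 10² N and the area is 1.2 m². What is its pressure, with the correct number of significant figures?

5.8 × 10² Pa

pressure = 6.910 × 10² N ÷ 1.2 m² = 575.833333333… Pa.
6.910 × 10² has 4 significant figures; 1.2 has 2.
Division/multiplication keeps the fewest: 2 significant figures.
Rounded: 5.8 × 10² Pa.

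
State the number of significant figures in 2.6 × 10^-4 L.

2.6 × 10^-4: in scientific notation every digit of the coefficient is significant.

2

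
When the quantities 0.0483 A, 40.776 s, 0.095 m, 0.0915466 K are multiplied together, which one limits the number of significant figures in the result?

0.0483 A → 3 s.f.; 40.776 s → 5 s.f.; 0.095 m → 2 s.f.; 0.0915466 K → 6 s.f.
The fewest is 2 significant figures, from 0.095 m.

0.095 m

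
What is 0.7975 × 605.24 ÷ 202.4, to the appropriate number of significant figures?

2.385

0.7975 × 605.24 ÷ 202.4 = 2.38477717391…
Multiplication/division keeps the fewest significant figures: 0.7975 → 4 s.f., 605.24 → 5 s.f., 202.4 → 4 s.f.; limit is 4.
Rounded to 4 significant figures: 2.385.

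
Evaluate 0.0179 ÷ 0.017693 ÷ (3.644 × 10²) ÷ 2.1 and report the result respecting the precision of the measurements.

0.0179 ÷ 0.017693 ÷ (3.644 × 10²) ÷ 2.1 = 0.00132206829516…
Multiplication/division keeps the fewest significant figures: 0.0179 → 3 s.f., 0.017693 → 5 s.f., 3.644 × 10² → 4 s.f., 2.1 → 2 s.f.; limit is 2.
Rounded to 2 significant figures: 0.0013.

0.0013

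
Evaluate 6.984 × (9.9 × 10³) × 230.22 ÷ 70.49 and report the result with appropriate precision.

6.984 × (9.9 × 10³) × 230.22 ÷ 70.49 = 225816.132104…
Multiplication/division keeps the fewest significant figures: 6.984 → 4 s.f., 9.9 × 10³ → 2 s.f., 230.22 → 5 s.f., 70.49 → 4 s.f.; limit is 2.
Rounded to 2 significant figures: 2.3 × 10⁵.

2.3 × 10⁵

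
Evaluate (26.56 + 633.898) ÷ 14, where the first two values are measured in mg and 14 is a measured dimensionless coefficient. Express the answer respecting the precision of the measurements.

47 mg

26.56 mg + 633.898 mg = 660.458 mg; the sum is limited to 2 decimal places (5 s.f.).
Carrying full precision, 660.458 ÷ 14 = 47.1755714286… mg; 14 has 2 s.f., so the result keeps min(5, 2) = 2 s.f.
Rounded to 2 significant figures: 47 mg.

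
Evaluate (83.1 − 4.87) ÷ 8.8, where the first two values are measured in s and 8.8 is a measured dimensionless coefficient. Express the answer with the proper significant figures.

83.1 s − 4.87 s = 78.23 s; the difference is limited to 1 decimal place (3 s.f.).
Carrying full precision, 78.23 ÷ 8.8 = 8.88977272727… s; 8.8 has 2 s.f., so the result keeps min(3, 2) = 2 s.f.
Rounded to 2 significant figures: 8.9 s.

8.9 s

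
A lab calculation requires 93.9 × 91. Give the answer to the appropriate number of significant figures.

8.5 × 10^3

93.9 × 91 = 8544.9
Multiplication/division keeps the fewest significant figures: 93.9 → 3 s.f., 91 → 2 s.f.; limit is 2.
Rounded to 2 significant figures: 8.5 × 10^3.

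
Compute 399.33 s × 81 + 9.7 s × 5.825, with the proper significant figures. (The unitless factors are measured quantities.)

399.33 × 81 = 32345.73 → 3.2 × 10⁴ s (2 s.f., last digit at the 10^3 place).
9.7 × 5.825 = 56.5025 → 57 s (2 s.f., last digit at the 10^0 place).
Sum: 32402.2325 s; keep the coarser place, 10^3.
Result: 3.2 × 10⁴ s.

3.2 × 10⁴ s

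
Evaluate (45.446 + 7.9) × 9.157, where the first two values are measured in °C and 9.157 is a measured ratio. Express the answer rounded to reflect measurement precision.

488 °C

45.446 °C + 7.9 °C = 53.346 °C; the sum is limited to 1 decimal place (3 s.f.).
Carrying full precision, 53.346 × 9.157 = 488.489322 °C; 9.157 has 4 s.f., so the result keeps min(3, 4) = 3 s.f.
Rounded to 3 significant figures: 488 °C.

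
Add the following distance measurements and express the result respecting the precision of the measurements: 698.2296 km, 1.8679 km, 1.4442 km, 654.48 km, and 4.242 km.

698.2296 km + 1.8679 km + 1.4442 km + 654.48 km + 4.242 km = 1360.2637 km.
Addition/subtraction keeps the fewest decimal places: 698.2296 → 4 decimal places, 1.8679 → 4 decimal places, 1.4442 → 4 decimal places, 654.48 → 2 decimal places, 4.242 → 3 decimal places; limit is 2.
Rounded to 2 decimal places: 1360.26 km.

1360.26 km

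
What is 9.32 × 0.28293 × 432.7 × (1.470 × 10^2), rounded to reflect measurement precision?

9.32 × 0.28293 × 432.7 × (1.470 × 10^2) = 167725.518022…
Multiplication/division keeps the fewest significant figures: 9.32 → 3 s.f., 0.28293 → 5 s.f., 432.7 → 4 s.f., 1.470 × 10^2 → 4 s.f.; limit is 3.
Rounded to 3 significant figures: 1.68 × 10^5.

1.68 × 10^5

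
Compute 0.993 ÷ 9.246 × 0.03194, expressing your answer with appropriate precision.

0.993 ÷ 9.246 × 0.03194 = 0.00343028552888…
Multiplication/division keeps the fewest significant figures: 0.993 → 3 s.f., 9.246 → 4 s.f., 0.03194 → 4 s.f.; limit is 3.
Rounded to 3 significant figures: 0.00343.

0.00343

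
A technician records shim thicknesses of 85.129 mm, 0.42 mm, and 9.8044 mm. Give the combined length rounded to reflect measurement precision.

85.129 mm + 0.42 mm + 9.8044 mm = 95.3534 mm.
Addition/subtraction keeps the fewest decimal places: 85.129 → 3 decimal places, 0.42 → 2 decimal places, 9.8044 → 4 decimal places; limit is 2.
Rounded to 2 decimal places: 95.35 mm.

95.35 mm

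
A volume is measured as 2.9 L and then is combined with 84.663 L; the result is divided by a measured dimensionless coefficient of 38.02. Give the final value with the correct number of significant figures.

2.30 L

2.9 L + 84.663 L = 87.563 L; the sum is limited to 1 decimal place (3 s.f.).
Carrying full precision, 87.563 ÷ 38.02 = 2.30307732772… L; 38.02 has 4 s.f., so the result keeps min(3, 4) = 3 s.f.
Rounded to 3 significant figures: 2.30 L.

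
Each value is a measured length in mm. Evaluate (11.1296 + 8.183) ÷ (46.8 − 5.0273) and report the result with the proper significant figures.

11.1296 + 8.183 = 19.3126, limited to 3 d.p. → 5 s.f.; 46.8 − 5.0273 = 41.7727, limited to 1 d.p. → 3 s.f.
Carrying full precision, 19.3126 ÷ 41.7727 = 0.462325873118…; keep min(5, 3) = 3 s.f.
Rounded to 3 significant figures: 0.462.

0.462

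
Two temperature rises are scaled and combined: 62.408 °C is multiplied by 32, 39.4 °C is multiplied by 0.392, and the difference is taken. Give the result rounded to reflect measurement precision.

62.408 × 32 = 1997.056 → 2.0 × 10³ °C (2 s.f., last digit at the 10^2 place).
39.4 × 0.392 = 15.4448 → 15.4 °C (3 s.f., last digit at the 10^-1 place).
Difference: 1981.6112 °C; keep the coarser place, 10^2.
Result: 2.0 × 10³ °C.

2.0 × 10³ °C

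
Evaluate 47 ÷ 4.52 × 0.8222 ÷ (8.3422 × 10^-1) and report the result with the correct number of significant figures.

10.

47 ÷ 4.52 × 0.8222 ÷ (8.3422 × 10^-1) = 10.2484054311…
Multiplication/division keeps the fewest significant figures: 47 → 2 s.f., 4.52 → 3 s.f., 0.8222 → 4 s.f., 8.3422 × 10^-1 → 5 s.f.; limit is 2.
Rounded to 2 significant figures: 10.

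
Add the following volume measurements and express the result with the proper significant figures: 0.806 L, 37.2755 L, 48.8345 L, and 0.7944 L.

0.806 L + 37.2755 L + 48.8345 L + 0.7944 L = 87.7104 L.
Addition/subtraction keeps the fewest decimal places: 0.806 → 3 decimal places, 37.2755 → 4 decimal places, 48.8345 → 4 decimal places, 0.7944 → 4 decimal places; limit is 3.
Rounded to 3 decimal places: 87.710 L.

87.710 L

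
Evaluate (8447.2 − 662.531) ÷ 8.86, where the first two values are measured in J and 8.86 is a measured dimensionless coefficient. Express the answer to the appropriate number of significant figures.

879 J

8447.2 J − 662.531 J = 7784.669 J; the difference is limited to 1 decimal place (5 s.f.).
Carrying full precision, 7784.669 ÷ 8.86 = 878.630812641… J; 8.86 has 3 s.f., so the result keeps min(5, 3) = 3 s.f.
Rounded to 3 significant figures: 879 J.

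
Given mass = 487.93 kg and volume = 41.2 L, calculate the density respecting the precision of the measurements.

11.8 kg/L

density = 487.93 kg ÷ 41.2 L = 11.842961165… kg/L.
487.93 has 5 significant figures; 41.2 has 3.
Division/multiplication keeps the fewest: 3 significant figures.
Rounded: 11.8 kg/L.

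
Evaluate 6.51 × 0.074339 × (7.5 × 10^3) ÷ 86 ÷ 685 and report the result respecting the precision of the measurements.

6.51 × 0.074339 × (7.5 × 10^3) ÷ 86 ÷ 685 = 0.0616126578679…
Multiplication/division keeps the fewest significant figures: 6.51 → 3 s.f., 0.074339 → 5 s.f., 7.5 × 10^3 → 2 s.f., 86 → 2 s.f., 685 → 3 s.f.; limit is 2.
Rounded to 2 significant figures: 6.2 × 10^-2.

6.2 × 10^-2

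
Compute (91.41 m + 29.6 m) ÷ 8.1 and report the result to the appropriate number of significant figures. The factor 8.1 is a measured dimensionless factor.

15 m

91.41 m + 29.6 m = 121.01 m; the sum is limited to 1 decimal place (4 s.f.).
Carrying full precision, 121.01 ÷ 8.1 = 14.9395061728… m; 8.1 has 2 s.f., so the result keeps min(4, 2) = 2 s.f.
Rounded to 2 significant figures: 15 m.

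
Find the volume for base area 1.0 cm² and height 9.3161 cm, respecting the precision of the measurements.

volume = 1.0 cm² × 9.3161 cm = 9.3161 cm³.
1.0 has 2 significant figures; 9.3161 has 5.
Division/multiplication keeps the fewest: 2 significant figures.
Rounded: 9.3 cm³.

9.3 cm³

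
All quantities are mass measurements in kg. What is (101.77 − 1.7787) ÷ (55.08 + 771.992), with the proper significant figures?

1.209 × 10⁻¹

101.77 − 1.7787 = 99.9913, limited to 2 d.p. → 4 s.f.; 55.08 + 771.992 = 827.072, limited to 2 d.p. → 5 s.f.
Carrying full precision, 99.9913 ÷ 827.072 = 0.120897938753…; keep min(4, 5) = 4 s.f.
Rounded to 4 significant figures: 1.209 × 10⁻¹.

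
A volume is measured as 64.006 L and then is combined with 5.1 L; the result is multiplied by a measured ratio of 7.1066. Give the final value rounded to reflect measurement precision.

64.006 L + 5.1 L = 69.106 L; the sum is limited to 1 decimal place (3 s.f.).
Carrying full precision, 69.106 × 7.1066 = 491.1086996 L; 7.1066 has 5 s.f., so the result keeps min(3, 5) = 3 s.f.
Rounded to 3 significant figures: 491 L.

491 L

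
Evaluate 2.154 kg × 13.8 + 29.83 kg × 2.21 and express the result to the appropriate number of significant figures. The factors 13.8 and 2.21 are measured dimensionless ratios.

95.6 kg

2.154 × 13.8 = 29.7252 → 29.7 kg (3 s.f., last digit at the 10^-1 place).
29.83 × 2.21 = 65.9243 → 65.9 kg (3 s.f., last digit at the 10^-1 place).
Sum: 95.6495 kg; keep the coarser place, 10^-1.
Result: 95.6 kg.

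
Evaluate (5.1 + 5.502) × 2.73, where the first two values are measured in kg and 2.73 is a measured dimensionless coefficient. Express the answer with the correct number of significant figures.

28.9 kg

5.1 kg + 5.502 kg = 10.602 kg; the sum is limited to 1 decimal place (3 s.f.).
Carrying full precision, 10.602 × 2.73 = 28.94346 kg; 2.73 has 3 s.f., so the result keeps min(3, 3) = 3 s.f.
Rounded to 3 significant figures: 28.9 kg.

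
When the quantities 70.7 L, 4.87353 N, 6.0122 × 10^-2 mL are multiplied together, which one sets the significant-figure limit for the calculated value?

70.7 L → 3 s.f.; 4.87353 N → 6 s.f.; 6.0122 × 10^-2 mL → 5 s.f.
The fewest is 3 significant figures, from 70.7 L.

70.7 L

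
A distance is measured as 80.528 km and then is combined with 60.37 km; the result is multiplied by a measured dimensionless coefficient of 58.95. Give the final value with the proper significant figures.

80.528 km + 60.37 km = 140.898 km; the sum is limited to 2 decimal places (5 s.f.).
Carrying full precision, 140.898 × 58.95 = 8305.9371 km; 58.95 has 4 s.f., so the result keeps min(5, 4) = 4 s.f.
Rounded to 4 significant figures: 8306 km.

8306 km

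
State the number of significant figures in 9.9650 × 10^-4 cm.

9.9650 × 10^-4: in scientific notation every digit of the coefficient is significant.

5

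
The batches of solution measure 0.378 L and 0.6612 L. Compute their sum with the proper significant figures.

0.378 L + 0.6612 L = 1.0392 L.
Addition/subtraction keeps the fewest decimal places: 0.378 → 3 decimal places, 0.6612 → 4 decimal places; limit is 3.
Rounded to 3 decimal places: 1.039 L.

1.039 L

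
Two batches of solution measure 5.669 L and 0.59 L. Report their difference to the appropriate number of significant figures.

5.669 L − 0.59 L = 5.079 L.
Addition/subtraction keeps the fewest decimal places: 5.669 → 3 decimal places, 0.59 → 2 decimal places; limit is 2.
Rounded to 2 decimal places: 5.08 L.

5.08 L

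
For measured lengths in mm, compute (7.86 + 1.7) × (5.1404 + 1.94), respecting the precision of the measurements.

7.86 + 1.7 = 9.56, limited to 1 d.p. → 2 s.f.; 5.1404 + 1.94 = 7.0804, limited to 2 d.p. → 3 s.f.
Carrying full precision, 9.56 × 7.0804 = 67.688624; keep min(2, 3) = 2 s.f.
Rounded to 2 significant figures: 68 mm².

68 mm²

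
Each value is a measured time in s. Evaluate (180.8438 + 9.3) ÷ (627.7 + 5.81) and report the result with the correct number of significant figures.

0.3001

180.8438 + 9.3 = 190.1438, limited to 1 d.p. → 4 s.f.; 627.7 + 5.81 = 633.51, limited to 1 d.p. → 4 s.f.
Carrying full precision, 190.1438 ÷ 633.51 = 0.30014332844…; keep min(4, 4) = 4 s.f.
Rounded to 4 significant figures: 0.3001.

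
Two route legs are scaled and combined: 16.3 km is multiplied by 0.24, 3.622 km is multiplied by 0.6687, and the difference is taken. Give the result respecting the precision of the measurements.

16.3 × 0.24 = 3.912 → 3.9 km (2 s.f., last digit at the 10^-1 place).
3.622 × 0.6687 = 2.4220314 → 2.422 km (4 s.f., last digit at the 10^-3 place).
Difference: 1.4899686 km; keep the coarser place, 10^-1.
Result: 1.5 km.

1.5 km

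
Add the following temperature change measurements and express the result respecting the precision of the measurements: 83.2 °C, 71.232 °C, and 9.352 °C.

83.2 °C + 71.232 °C + 9.352 °C = 163.784 °C.
Addition/subtraction keeps the fewest decimal places: 83.2 → 1 decimal place, 71.232 → 3 decimal places, 9.352 → 3 decimal places; limit is 1.
Rounded to 1 decimal place: 163.8 °C.

163.8 °C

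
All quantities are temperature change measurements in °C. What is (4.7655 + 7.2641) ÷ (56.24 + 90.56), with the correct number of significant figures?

4.7655 + 7.2641 = 12.0296, limited to 4 d.p. → 6 s.f.; 56.24 + 90.56 = 146.80, limited to 2 d.p. → 5 s.f.
Carrying full precision, 12.0296 ÷ 146.80 = 0.0819455040872…; keep min(6, 5) = 5 s.f.
Rounded to 5 significant figures: 8.1946 × 10⁻².

8.1946 × 10⁻²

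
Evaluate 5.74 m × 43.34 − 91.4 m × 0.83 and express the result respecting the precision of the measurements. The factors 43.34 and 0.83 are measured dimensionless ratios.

5.74 × 43.34 = 248.7716 → 249 m (3 s.f., last digit at the 10^0 place).
91.4 × 0.83 = 75.862 → 76 m (2 s.f., last digit at the 10^0 place).
Difference: 172.9096 m; keep the coarser place, 10^0.
Result: 173 m.

173 m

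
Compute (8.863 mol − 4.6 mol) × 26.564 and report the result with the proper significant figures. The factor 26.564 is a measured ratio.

8.863 mol − 4.6 mol = 4.263 mol; the difference is limited to 1 decimal place (2 s.f.).
Carrying full precision, 4.263 × 26.564 = 113.242332 mol; 26.564 has 5 s.f., so the result keeps min(2, 5) = 2 s.f.
Rounded to 2 significant figures: 1.1 × 10² mol.

1.1 × 10² mol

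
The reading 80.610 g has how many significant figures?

80.610: trailing zeros after a decimal point are significant; zeros between nonzero digits are significant.

5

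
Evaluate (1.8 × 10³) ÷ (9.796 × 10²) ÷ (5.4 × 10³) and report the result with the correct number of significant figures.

3.4 × 10⁻⁴

(1.8 × 10³) ÷ (9.796 × 10²) ÷ (5.4 × 10³) = 0.000340274942153…
Multiplication/division keeps the fewest significant figures: 1.8 × 10³ → 2 s.f., 9.796 × 10² → 4 s.f., 5.4 × 10³ → 2 s.f.; limit is 2.
Rounded to 2 significant figures: 3.4 × 10⁻⁴.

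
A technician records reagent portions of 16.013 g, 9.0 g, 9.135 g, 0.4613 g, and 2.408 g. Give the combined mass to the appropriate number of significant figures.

16.013 g + 9.0 g + 9.135 g + 0.4613 g + 2.408 g = 37.0173 g.
Addition/subtraction keeps the fewest decimal places: 16.013 → 3 decimal places, 9.0 → 1 decimal place, 9.135 → 3 decimal places, 0.4613 → 4 decimal places, 2.408 → 3 decimal places; limit is 1.
Rounded to 1 decimal place: 37.0 g.

37.0 g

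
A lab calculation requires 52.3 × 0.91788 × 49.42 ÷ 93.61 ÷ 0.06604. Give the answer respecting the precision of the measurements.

3.84 × 10^2

52.3 × 0.91788 × 49.42 ÷ 93.61 ÷ 0.06604 = 383.761167831…
Multiplication/division keeps the fewest significant figures: 52.3 → 3 s.f., 0.91788 → 5 s.f., 49.42 → 4 s.f., 93.61 → 4 s.f., 0.06604 → 4 s.f.; limit is 3.
Rounded to 3 significant figures: 3.84 × 10^2.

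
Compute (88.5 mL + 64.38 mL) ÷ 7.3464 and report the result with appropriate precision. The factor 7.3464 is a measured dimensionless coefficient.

20.81 mL

88.5 mL + 64.38 mL = 152.88 mL; the sum is limited to 1 decimal place (4 s.f.).
Carrying full precision, 152.88 ÷ 7.3464 = 20.8101927475… mL; 7.3464 has 5 s.f., so the result keeps min(4, 5) = 4 s.f.
Rounded to 4 significant figures: 20.81 mL.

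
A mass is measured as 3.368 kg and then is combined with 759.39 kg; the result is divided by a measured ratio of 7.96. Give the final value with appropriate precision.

95.8 kg

3.368 kg + 759.39 kg = 762.758 kg; the sum is limited to 2 decimal places (5 s.f.).
Carrying full precision, 762.758 ÷ 7.96 = 95.8238693467… kg; 7.96 has 3 s.f., so the result keeps min(5, 3) = 3 s.f.
Rounded to 3 significant figures: 95.8 kg.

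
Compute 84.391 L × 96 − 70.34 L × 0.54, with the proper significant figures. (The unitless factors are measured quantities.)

8.1 × 10³ L

84.391 × 96 = 8101.536 → 8.1 × 10³ L (2 s.f., last digit at the 10^2 place).
70.34 × 0.54 = 37.9836 → 38 L (2 s.f., last digit at the 10^0 place).
Difference: 8063.5524 L; keep the coarser place, 10^2.
Result: 8.1 × 10³ L.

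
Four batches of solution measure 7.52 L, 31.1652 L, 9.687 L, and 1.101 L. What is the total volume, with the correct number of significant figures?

7.52 L + 31.1652 L + 9.687 L + 1.101 L = 49.4732 L.
Addition/subtraction keeps the fewest decimal places: 7.52 → 2 decimal places, 31.1652 → 4 decimal places, 9.687 → 3 decimal places, 1.101 → 3 decimal places; limit is 2.
Rounded to 2 decimal places: 49.47 L.

49.47 L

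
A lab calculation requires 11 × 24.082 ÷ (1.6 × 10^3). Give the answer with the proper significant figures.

11 × 24.082 ÷ (1.6 × 10^3) = 0.16556375
Multiplication/division keeps the fewest significant figures: 11 → 2 s.f., 24.082 → 5 s.f., 1.6 × 10^3 → 2 s.f.; limit is 2.
Rounded to 2 significant figures: 0.17.

0.17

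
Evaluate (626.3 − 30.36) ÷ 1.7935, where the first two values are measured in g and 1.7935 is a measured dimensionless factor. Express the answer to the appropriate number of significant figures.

626.3 g − 30.36 g = 595.94 g; the difference is limited to 1 decimal place (4 s.f.).
Carrying full precision, 595.94 ÷ 1.7935 = 332.277669362… g; 1.7935 has 5 s.f., so the result keeps min(4, 5) = 4 s.f.
Rounded to 4 significant figures: 332.3 g.

332.3 g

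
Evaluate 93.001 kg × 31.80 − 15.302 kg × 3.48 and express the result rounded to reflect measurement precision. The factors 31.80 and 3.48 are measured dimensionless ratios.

93.001 × 31.80 = 2957.4318 → 2957 kg (4 s.f., last digit at the 10^0 place).
15.302 × 3.48 = 53.25096 → 53.3 kg (3 s.f., last digit at the 10^-1 place).
Difference: 2904.18084 kg; keep the coarser place, 10^0.
Result: 2.904 × 10^3 kg.

2.904 × 10^3 kg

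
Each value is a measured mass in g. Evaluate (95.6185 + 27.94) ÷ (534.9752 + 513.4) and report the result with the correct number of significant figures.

1.1786 × 10⁻¹

95.6185 + 27.94 = 123.5585, limited to 2 d.p. → 5 s.f.; 534.9752 + 513.4 = 1048.3752, limited to 1 d.p. → 5 s.f.
Carrying full precision, 123.5585 ÷ 1048.3752 = 0.117857137407…; keep min(5, 5) = 5 s.f.
Rounded to 5 significant figures: 1.1786 × 10⁻¹.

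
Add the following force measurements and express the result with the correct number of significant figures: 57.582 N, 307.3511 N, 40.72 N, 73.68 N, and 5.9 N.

485.2 N

57.582 N + 307.3511 N + 40.72 N + 73.68 N + 5.9 N = 485.2331 N.
Addition/subtraction keeps the fewest decimal places: 57.582 → 3 decimal places, 307.3511 → 4 decimal places, 40.72 → 2 decimal places, 73.68 → 2 decimal places, 5.9 → 1 decimal place; limit is 1.
Rounded to 1 decimal place: 485.2 N.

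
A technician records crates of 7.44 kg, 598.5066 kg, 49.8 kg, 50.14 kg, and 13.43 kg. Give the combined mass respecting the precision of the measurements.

719.3 kg

7.44 kg + 598.5066 kg + 49.8 kg + 50.14 kg + 13.43 kg = 719.3166 kg.
Addition/subtraction keeps the fewest decimal places: 7.44 → 2 decimal places, 598.5066 → 4 decimal places, 49.8 → 1 decimal place, 50.14 → 2 decimal places, 13.43 → 2 decimal places; limit is 1.
Rounded to 1 decimal place: 719.3 kg.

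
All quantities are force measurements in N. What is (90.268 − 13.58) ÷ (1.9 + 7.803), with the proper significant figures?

90.268 − 13.58 = 76.688, limited to 2 d.p. → 4 s.f.; 1.9 + 7.803 = 9.703, limited to 1 d.p. → 2 s.f.
Carrying full precision, 76.688 ÷ 9.703 = 7.90353498918…; keep min(4, 2) = 2 s.f.
Rounded to 2 significant figures: 7.9.

7.9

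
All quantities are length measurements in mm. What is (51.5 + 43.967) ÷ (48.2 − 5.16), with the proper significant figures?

2.22

51.5 + 43.967 = 95.467, limited to 1 d.p. → 3 s.f.; 48.2 − 5.16 = 43.04, limited to 1 d.p. → 3 s.f.
Carrying full precision, 95.467 ÷ 43.04 = 2.21809944238…; keep min(3, 3) = 3 s.f.
Rounded to 3 significant figures: 2.22.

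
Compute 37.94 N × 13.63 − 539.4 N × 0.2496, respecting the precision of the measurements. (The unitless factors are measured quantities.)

37.94 × 13.63 = 517.1222 → 517.1 N (4 s.f., last digit at the 10^-1 place).
539.4 × 0.2496 = 134.63424 → 1.346 × 10^2 N (4 s.f., last digit at the 10^-1 place).
Difference: 382.48796 N; keep the coarser place, 10^-1.
Result: 382.5 N.

382.5 N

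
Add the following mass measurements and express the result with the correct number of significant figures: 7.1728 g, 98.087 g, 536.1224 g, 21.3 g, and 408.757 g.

1071.4 g

7.1728 g + 98.087 g + 536.1224 g + 21.3 g + 408.757 g = 1071.4392 g.
Addition/subtraction keeps the fewest decimal places: 7.1728 → 4 decimal places, 98.087 → 3 decimal places, 536.1224 → 4 decimal places, 21.3 → 1 decimal place, 408.757 → 3 decimal places; limit is 1.
Rounded to 1 decimal place: 1071.4 g.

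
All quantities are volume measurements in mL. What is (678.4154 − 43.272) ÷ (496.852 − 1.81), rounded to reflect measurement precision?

1.2830

678.4154 − 43.272 = 635.1434, limited to 3 d.p. → 6 s.f.; 496.852 − 1.81 = 495.042, limited to 2 d.p. → 5 s.f.
Carrying full precision, 635.1434 ÷ 495.042 = 1.28300911842…; keep min(6, 5) = 5 s.f.
Rounded to 5 significant figures: 1.2830.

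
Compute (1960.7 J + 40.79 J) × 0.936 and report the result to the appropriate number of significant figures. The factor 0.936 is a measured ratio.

1960.7 J + 40.79 J = 2001.49 J; the sum is limited to 1 decimal place (5 s.f.).
Carrying full precision, 2001.49 × 0.936 = 1873.39464 J; 0.936 has 3 s.f., so the result keeps min(5, 3) = 3 s.f.
Rounded to 3 significant figures: 1.87 × 10^3 J.

1.87 × 10^3 J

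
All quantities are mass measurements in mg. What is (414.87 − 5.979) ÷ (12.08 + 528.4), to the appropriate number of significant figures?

0.7565

414.87 − 5.979 = 408.891, limited to 2 d.p. → 5 s.f.; 12.08 + 528.4 = 540.48, limited to 1 d.p. → 4 s.f.
Carrying full precision, 408.891 ÷ 540.48 = 0.756533081705…; keep min(5, 4) = 4 s.f.
Rounded to 4 significant figures: 0.7565.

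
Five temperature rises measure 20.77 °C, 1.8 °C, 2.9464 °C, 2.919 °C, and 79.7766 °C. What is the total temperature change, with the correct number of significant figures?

108.2 °C

20.77 °C + 1.8 °C + 2.9464 °C + 2.919 °C + 79.7766 °C = 108.2120 °C.
Addition/subtraction keeps the fewest decimal places: 20.77 → 2 decimal places, 1.8 → 1 decimal place, 2.9464 → 4 decimal places, 2.919 → 3 decimal places, 79.7766 → 4 decimal places; limit is 1.
Rounded to 1 decimal place: 108.2 °C.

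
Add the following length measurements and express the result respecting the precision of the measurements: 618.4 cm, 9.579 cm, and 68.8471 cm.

618.4 cm + 9.579 cm + 68.8471 cm = 696.8261 cm.
Addition/subtraction keeps the fewest decimal places: 618.4 → 1 decimal place, 9.579 → 3 decimal places, 68.8471 → 4 decimal places; limit is 1.
Rounded to 1 decimal place: 696.8 cm.

696.8 cm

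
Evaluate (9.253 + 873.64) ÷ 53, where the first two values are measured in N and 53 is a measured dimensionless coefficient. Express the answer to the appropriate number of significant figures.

9.253 N + 873.64 N = 882.893 N; the sum is limited to 2 decimal places (5 s.f.).
Carrying full precision, 882.893 ÷ 53 = 16.6583584906… N; 53 has 2 s.f., so the result keeps min(5, 2) = 2 s.f.
Rounded to 2 significant figures: 17 N.

17 N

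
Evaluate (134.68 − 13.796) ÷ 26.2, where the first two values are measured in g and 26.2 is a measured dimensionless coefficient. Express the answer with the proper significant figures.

134.68 g − 13.796 g = 120.884 g; the difference is limited to 2 decimal places (5 s.f.).
Carrying full precision, 120.884 ÷ 26.2 = 4.61389312977… g; 26.2 has 3 s.f., so the result keeps min(5, 3) = 3 s.f.
Rounded to 3 significant figures: 4.61 g.

4.61 g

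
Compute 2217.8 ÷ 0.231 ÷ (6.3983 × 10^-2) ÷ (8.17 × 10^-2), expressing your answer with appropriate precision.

1.84 × 10^6

2217.8 ÷ 0.231 ÷ (6.3983 × 10^-2) ÷ (8.17 × 10^-2) = 1836638.75238…
Multiplication/division keeps the fewest significant figures: 2217.8 → 5 s.f., 0.231 → 3 s.f., 6.3983 × 10^-2 → 5 s.f., 8.17 × 10^-2 → 3 s.f.; limit is 3.
Rounded to 3 significant figures: 1.84 × 10^6.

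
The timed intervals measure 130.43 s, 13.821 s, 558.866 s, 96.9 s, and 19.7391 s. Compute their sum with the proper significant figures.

130.43 s + 13.821 s + 558.866 s + 96.9 s + 19.7391 s = 819.7561 s.
Addition/subtraction keeps the fewest decimal places: 130.43 → 2 decimal places, 13.821 → 3 decimal places, 558.866 → 3 decimal places, 96.9 → 1 decimal place, 19.7391 → 4 decimal places; limit is 1.
Rounded to 1 decimal place: 8.198 × 10² s.

8.198 × 10² s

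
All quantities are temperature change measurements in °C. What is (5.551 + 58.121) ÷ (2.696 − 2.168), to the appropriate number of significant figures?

5.551 + 58.121 = 63.672, limited to 3 d.p. → 5 s.f.; 2.696 − 2.168 = 0.528, limited to 3 d.p. → 3 s.f.
Carrying full precision, 63.672 ÷ 0.528 = 120.590909091…; keep min(5, 3) = 3 s.f.
Rounded to 3 significant figures: 121.

121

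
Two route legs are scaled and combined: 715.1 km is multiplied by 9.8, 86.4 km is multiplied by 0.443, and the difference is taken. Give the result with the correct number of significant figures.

7.0 × 10^3 km

715.1 × 9.8 = 7007.98 → 7.0 × 10^3 km (2 s.f., last digit at the 10^2 place).
86.4 × 0.443 = 38.2752 → 38.3 km (3 s.f., last digit at the 10^-1 place).
Difference: 6969.7048 km; keep the coarser place, 10^2.
Result: 7.0 × 10^3 km.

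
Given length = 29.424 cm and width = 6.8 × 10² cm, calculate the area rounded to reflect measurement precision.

area = 29.424 cm × 6.8 × 10² cm = 20008.32 cm².
29.424 has 5 significant figures; 6.8 × 10² has 2.
Division/multiplication keeps the fewest: 2 significant figures.
Rounded: 2.0 × 10⁴ cm².

2.0 × 10⁴ cm²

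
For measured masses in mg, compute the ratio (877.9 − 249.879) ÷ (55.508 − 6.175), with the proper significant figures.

12.73

877.9 − 249.879 = 628.021, limited to 1 d.p. → 4 s.f.; 55.508 − 6.175 = 49.333, limited to 3 d.p. → 5 s.f.
Carrying full precision, 628.021 ÷ 49.333 = 12.7302414206…; keep min(4, 5) = 4 s.f.
Rounded to 4 significant figures: 12.73.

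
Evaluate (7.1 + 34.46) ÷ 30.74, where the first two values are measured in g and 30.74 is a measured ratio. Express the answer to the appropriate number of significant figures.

7.1 g + 34.46 g = 41.56 g; the sum is limited to 1 decimal place (3 s.f.).
Carrying full precision, 41.56 ÷ 30.74 = 1.35198438517… g; 30.74 has 4 s.f., so the result keeps min(3, 4) = 3 s.f.
Rounded to 3 significant figures: 1.35 g.

1.35 g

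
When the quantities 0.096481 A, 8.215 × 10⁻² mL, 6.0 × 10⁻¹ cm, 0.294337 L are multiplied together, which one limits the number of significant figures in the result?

6.0 × 10⁻¹ cm

0.096481 A → 5 s.f.; 8.215 × 10⁻² mL → 4 s.f.; 6.0 × 10⁻¹ cm → 2 s.f.; 0.294337 L → 6 s.f.
The fewest is 2 significant figures, from 6.0 × 10⁻¹ cm.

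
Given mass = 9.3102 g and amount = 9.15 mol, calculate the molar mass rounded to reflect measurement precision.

1.02 g/mol

molar mass = 9.3102 g ÷ 9.15 mol = 1.01750819672… g/mol.
9.3102 has 5 significant figures; 9.15 has 3.
Division/multiplication keeps the fewest: 3 significant figures.
Rounded: 1.02 g/mol.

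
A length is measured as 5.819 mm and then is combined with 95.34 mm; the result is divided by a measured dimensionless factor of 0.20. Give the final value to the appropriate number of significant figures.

5.1 × 10² mm

5.819 mm + 95.34 mm = 101.159 mm; the sum is limited to 2 decimal places (5 s.f.).
Carrying full precision, 101.159 ÷ 0.20 = 505.795 mm; 0.20 has 2 s.f., so the result keeps min(5, 2) = 2 s.f.
Rounded to 2 significant figures: 5.1 × 10² mm.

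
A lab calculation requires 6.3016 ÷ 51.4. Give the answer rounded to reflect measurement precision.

6.3016 ÷ 51.4 = 0.12259922179…
Multiplication/division keeps the fewest significant figures: 6.3016 → 5 s.f., 51.4 → 3 s.f.; limit is 3.
Rounded to 3 significant figures: 0.123.

0.123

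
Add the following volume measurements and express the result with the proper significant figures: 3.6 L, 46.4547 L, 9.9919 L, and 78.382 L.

138.4 L

3.6 L + 46.4547 L + 9.9919 L + 78.382 L = 138.4286 L.
Addition/subtraction keeps the fewest decimal places: 3.6 → 1 decimal place, 46.4547 → 4 decimal places, 9.9919 → 4 decimal places, 78.382 → 3 decimal places; limit is 1.
Rounded to 1 decimal place: 138.4 L.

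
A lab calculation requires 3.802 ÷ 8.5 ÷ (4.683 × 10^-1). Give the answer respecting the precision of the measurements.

0.96

3.802 ÷ 8.5 ÷ (4.683 × 10^-1) = 0.955144389594…
Multiplication/division keeps the fewest significant figures: 3.802 → 4 s.f., 8.5 → 2 s.f., 4.683 × 10^-1 → 4 s.f.; limit is 2.
Rounded to 2 significant figures: 0.96.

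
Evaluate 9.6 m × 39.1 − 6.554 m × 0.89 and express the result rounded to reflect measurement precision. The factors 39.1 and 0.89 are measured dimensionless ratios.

3.7 × 10² m

9.6 × 39.1 = 375.36 → 3.8 × 10² m (2 s.f., last digit at the 10^1 place).
6.554 × 0.89 = 5.83306 → 5.8 m (2 s.f., last digit at the 10^-1 place).
Difference: 369.52694 m; keep the coarser place, 10^1.
Result: 3.7 × 10² m.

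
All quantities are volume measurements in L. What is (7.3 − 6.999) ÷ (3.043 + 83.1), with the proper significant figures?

7.3 − 6.999 = 0.301, limited to 1 d.p. → 1 s.f.; 3.043 + 83.1 = 86.143, limited to 1 d.p. → 3 s.f.
Carrying full precision, 0.301 ÷ 86.143 = 0.00349418989355…; keep min(1, 3) = 1 s.f.
Rounded to 1 significant figure: 0.003.

0.003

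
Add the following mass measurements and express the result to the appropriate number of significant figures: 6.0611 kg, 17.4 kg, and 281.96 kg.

305.4 kg

6.0611 kg + 17.4 kg + 281.96 kg = 305.4211 kg.
Addition/subtraction keeps the fewest decimal places: 6.0611 → 4 decimal places, 17.4 → 1 decimal place, 281.96 → 2 decimal places; limit is 1.
Rounded to 1 decimal place: 305.4 kg.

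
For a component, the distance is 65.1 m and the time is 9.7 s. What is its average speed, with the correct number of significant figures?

6.7 m/s

average speed = 65.1 m ÷ 9.7 s = 6.71134020619… m/s.
65.1 has 3 significant figures; 9.7 has 2.
Division/multiplication keeps the fewest: 2 significant figures.
Rounded: 6.7 m/s.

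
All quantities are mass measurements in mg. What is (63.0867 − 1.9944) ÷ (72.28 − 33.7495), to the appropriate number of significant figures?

63.0867 − 1.9944 = 61.0923, limited to 4 d.p. → 6 s.f.; 72.28 − 33.7495 = 38.5305, limited to 2 d.p. → 4 s.f.
Carrying full precision, 61.0923 ÷ 38.5305 = 1.58555689648…; keep min(6, 4) = 4 s.f.
Rounded to 4 significant figures: 1.586.

1.586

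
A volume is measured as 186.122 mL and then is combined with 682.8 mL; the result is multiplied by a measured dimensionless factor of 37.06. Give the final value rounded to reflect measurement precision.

3.220 × 10^4 mL

186.122 mL + 682.8 mL = 868.922 mL; the sum is limited to 1 decimal place (4 s.f.).
Carrying full precision, 868.922 × 37.06 = 32202.24932 mL; 37.06 has 4 s.f., so the result keeps min(4, 4) = 4 s.f.
Rounded to 4 significant figures: 3.220 × 10^4 mL.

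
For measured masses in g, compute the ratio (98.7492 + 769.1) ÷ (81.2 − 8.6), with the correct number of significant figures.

98.7492 + 769.1 = 867.8492, limited to 1 d.p. → 4 s.f.; 81.2 − 8.6 = 72.6, limited to 1 d.p. → 3 s.f.
Carrying full precision, 867.8492 ÷ 72.6 = 11.95384573…; keep min(4, 3) = 3 s.f.
Rounded to 3 significant figures: 12.0.

12.0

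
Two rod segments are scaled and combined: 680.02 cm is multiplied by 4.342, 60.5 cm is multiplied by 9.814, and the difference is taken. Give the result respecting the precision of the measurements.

2359 cm

680.02 × 4.342 = 2952.64684 → 2953 cm (4 s.f., last digit at the 10^0 place).
60.5 × 9.814 = 593.747 → 594 cm (3 s.f., last digit at the 10^0 place).
Difference: 2358.89984 cm; keep the coarser place, 10^0.
Result: 2359 cm.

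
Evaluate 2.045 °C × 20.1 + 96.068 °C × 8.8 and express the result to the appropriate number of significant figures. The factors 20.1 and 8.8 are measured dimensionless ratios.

2.045 × 20.1 = 41.1045 → 41.1 °C (3 s.f., last digit at the 10^-1 place).
96.068 × 8.8 = 845.3984 → 8.5 × 10^2 °C (2 s.f., last digit at the 10^1 place).
Sum: 886.5029 °C; keep the coarser place, 10^1.
Result: 8.9 × 10^2 °C.

8.9 × 10^2 °C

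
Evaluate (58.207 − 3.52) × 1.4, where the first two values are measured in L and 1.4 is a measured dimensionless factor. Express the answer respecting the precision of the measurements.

58.207 L − 3.52 L = 54.687 L; the difference is limited to 2 decimal places (4 s.f.).
Carrying full precision, 54.687 × 1.4 = 76.5618 L; 1.4 has 2 s.f., so the result keeps min(4, 2) = 2 s.f.
Rounded to 2 significant figures: 77 L.

77 L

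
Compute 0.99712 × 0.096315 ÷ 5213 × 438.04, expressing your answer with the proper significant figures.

0.99712 × 0.096315 ÷ 5213 × 438.04 = 0.00806988603701…
Multiplication/division keeps the fewest significant figures: 0.99712 → 5 s.f., 0.096315 → 5 s.f., 5213 → 4 s.f., 438.04 → 5 s.f.; limit is 4.
Rounded to 4 significant figures: 0.008070.

0.008070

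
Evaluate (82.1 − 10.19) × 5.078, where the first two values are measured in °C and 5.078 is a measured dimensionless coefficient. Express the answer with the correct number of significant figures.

82.1 °C − 10.19 °C = 71.91 °C; the difference is limited to 1 decimal place (3 s.f.).
Carrying full precision, 71.91 × 5.078 = 365.15898 °C; 5.078 has 4 s.f., so the result keeps min(3, 4) = 3 s.f.
Rounded to 3 significant figures: 365 °C.

365 °C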